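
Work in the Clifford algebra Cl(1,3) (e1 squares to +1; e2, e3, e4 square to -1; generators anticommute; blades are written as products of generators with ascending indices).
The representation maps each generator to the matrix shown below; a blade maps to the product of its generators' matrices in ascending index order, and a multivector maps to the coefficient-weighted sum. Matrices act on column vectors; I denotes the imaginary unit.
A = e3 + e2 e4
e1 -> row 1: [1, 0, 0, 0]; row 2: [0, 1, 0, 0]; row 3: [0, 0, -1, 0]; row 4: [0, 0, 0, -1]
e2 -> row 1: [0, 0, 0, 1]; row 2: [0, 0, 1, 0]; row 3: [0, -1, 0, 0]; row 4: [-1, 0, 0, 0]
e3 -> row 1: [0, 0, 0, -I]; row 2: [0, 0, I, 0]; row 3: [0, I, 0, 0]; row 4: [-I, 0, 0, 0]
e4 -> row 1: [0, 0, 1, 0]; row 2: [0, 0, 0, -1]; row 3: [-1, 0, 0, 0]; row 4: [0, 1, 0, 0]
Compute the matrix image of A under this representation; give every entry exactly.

Bivector images (products of the table entries): rho(e2 e4) = rho(e2)rho(e4) = row 1: [0, 1, 0, 0]; row 2: [-1, 0, 0, 0]; row 3: [0, 0, 0, 1]; row 4: [0, 0, -1, 0].
M = (1)*rho(e3) + (1)*rho(e2 e4), summed entrywise:
Answer: row 1: [0, 1, 0, -I]; row 2: [-1, 0, I, 0]; row 3: [0, I, 0, 1]; row 4: [-I, 0, -1, 0]


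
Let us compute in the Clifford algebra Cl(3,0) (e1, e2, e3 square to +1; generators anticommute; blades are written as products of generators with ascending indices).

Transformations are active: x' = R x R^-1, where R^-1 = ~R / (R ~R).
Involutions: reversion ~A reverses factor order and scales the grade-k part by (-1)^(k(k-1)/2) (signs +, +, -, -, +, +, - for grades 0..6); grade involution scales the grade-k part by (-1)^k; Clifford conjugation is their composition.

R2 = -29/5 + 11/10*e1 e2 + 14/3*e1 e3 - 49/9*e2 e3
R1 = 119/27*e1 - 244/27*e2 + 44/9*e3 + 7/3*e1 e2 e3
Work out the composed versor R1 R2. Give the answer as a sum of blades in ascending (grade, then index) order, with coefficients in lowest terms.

Distribute over the terms of R1 (each basis-blade product reordered to ascending indices, repeated generators contracted through their squares):
(119/27*e1) R2 = -3451/135*e1 + 1309/270*e2 + 1666/81*e3 - 5831/243*e1 e2 e3
(-244/27*e2) R2 = 1342/135*e1 + 7076/135*e2 + 11956/243*e3 + 3416/81*e1 e2 e3
(44/9*e3) R2 = -616/27*e1 + 2156/81*e2 - 1276/45*e3 + 242/45*e1 e2 e3
(7/3*e1 e2 e3) R2 = 343/27*e1 + 98/9*e2 - 77/30*e3 - 203/15*e1 e2 e3
Summing the partial products and collecting blades:
Answer: -386/15*e1 + 76763/810*e2 + 94399/2430*e3 + 12176/1215*e1 e2 e3


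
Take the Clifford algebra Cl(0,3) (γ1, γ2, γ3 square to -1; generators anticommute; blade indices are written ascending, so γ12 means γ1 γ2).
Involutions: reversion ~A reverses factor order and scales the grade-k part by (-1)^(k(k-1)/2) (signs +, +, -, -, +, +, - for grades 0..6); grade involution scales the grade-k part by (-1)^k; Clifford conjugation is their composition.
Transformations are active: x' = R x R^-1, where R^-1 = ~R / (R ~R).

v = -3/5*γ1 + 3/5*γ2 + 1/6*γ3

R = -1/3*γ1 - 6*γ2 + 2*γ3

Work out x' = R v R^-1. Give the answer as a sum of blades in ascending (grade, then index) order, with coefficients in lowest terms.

~R = -1/3*γ1 - 6*γ2 + 2*γ3, and R ~R = -361/9, so R^-1 = ~R / (-361/9).
R v = 46/15 - 19/5*γ12 + 103/90*γ13 - 11/5*γ23
Answer: 235/361*γ1 + 573/1805*γ2 - 5117/10830*γ3


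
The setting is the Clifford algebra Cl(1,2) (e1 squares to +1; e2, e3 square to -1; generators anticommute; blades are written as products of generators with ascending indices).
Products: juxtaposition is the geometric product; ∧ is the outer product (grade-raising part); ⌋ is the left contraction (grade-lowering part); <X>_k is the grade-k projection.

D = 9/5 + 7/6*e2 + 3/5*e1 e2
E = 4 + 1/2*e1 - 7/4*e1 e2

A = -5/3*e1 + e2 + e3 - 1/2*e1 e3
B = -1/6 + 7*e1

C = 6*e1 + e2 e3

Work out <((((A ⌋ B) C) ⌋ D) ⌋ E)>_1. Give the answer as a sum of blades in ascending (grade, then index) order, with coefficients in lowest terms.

step 1: -35/3
step 2: -70*e1 - 35/3*e2 e3
step 3: -42*e2
step 4: 147/2*e1
step 5: 147/2*e1
Answer: 147/2*e1


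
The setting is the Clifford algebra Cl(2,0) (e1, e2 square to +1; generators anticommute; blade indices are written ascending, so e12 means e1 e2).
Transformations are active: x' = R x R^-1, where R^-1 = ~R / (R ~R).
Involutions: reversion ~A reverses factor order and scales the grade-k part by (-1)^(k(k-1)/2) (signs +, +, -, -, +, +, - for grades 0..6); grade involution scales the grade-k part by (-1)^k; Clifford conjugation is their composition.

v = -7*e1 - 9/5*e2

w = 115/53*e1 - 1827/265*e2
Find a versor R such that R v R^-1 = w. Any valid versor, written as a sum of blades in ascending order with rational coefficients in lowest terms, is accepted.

A norm check does it: q(v) = q(w) = 1306/25, hence R = v + w = -256/53*e1 - 2304/265*e2 realises the map — parallel part kept, (v - w)/2 negated, v carried to w.
Answer: -256/53*e1 - 2304/265*e2


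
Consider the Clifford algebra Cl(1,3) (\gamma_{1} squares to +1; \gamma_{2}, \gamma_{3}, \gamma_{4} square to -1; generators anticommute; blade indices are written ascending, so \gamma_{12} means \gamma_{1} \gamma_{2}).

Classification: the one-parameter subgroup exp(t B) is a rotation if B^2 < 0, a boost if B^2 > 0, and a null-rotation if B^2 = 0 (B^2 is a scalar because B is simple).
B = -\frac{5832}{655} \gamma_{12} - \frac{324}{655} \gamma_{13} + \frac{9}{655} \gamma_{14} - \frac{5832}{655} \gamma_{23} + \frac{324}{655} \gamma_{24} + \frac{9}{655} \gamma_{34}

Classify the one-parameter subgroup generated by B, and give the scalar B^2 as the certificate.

B^2 term by term: the squares give (-\frac{5832}{655})^2*(\gamma_{12})^2 + (-\frac{324}{655})^2*(\gamma_{13})^2 + (\frac{9}{655})^2*(\gamma_{14})^2 + (-\frac{5832}{655})^2*(\gamma_{23})^2 + (\frac{324}{655})^2*(\gamma_{24})^2 + (\frac{9}{655})^2*(\gamma_{34})^2 = \frac{34012224}{429025}*(+1) + \frac{104976}{429025}*(+1) + \frac{81}{429025}*(+1) + \frac{34012224}{429025}*(-1) + \frac{104976}{429025}*(-1) + \frac{81}{429025}*(-1) = 0 (each basis 2-blade squares to minus the product of its generators' squares); cross terms between blades sharing an index anticommute and cancel; the commuting (index-disjoint) pairs give grade-4 terms 2*c*c'*(blade product), which cancel blade by blade — \gamma_{1234}: -\frac{104976}{429025} + \frac{209952}{429025} - \frac{104976}{429025} = 0 — confirming B is simple. So B^2 = 0.
Answer: null-rotation, certificate B^2 = 0. The class reads off the invariant scalar 0 directly.


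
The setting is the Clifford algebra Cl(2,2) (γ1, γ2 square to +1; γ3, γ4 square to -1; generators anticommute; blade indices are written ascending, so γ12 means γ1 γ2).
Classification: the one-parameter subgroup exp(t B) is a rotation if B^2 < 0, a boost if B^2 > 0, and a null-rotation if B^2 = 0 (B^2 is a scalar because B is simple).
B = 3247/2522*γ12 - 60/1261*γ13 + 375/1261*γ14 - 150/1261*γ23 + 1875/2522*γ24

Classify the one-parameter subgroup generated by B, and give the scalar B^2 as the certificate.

B^2 term by term: the squares give (3247/2522)^2*(γ12)^2 + (-60/1261)^2*(γ13)^2 + (375/1261)^2*(γ14)^2 + (-150/1261)^2*(γ23)^2 + (1875/2522)^2*(γ24)^2 = 10543009/6360484*(-1) + 3600/1590121*(+1) + 140625/1590121*(+1) + 22500/1590121*(+1) + 3515625/6360484*(+1) = -1 (each basis 2-blade squares to minus the product of its generators' squares); cross terms between blades sharing an index anticommute and cancel; the commuting (index-disjoint) pairs give grade-4 terms 2*c*c'*(blade product), which cancel blade by blade — γ1234: 112500/1590121 - 112500/1590121 = 0 — confirming B is simple. So B^2 = -1.
Answer: rotation, certificate B^2 = -1. Why this suffices: the scalar -1 survives any versor conjugation, so its sign alone determines the class however B is presented.


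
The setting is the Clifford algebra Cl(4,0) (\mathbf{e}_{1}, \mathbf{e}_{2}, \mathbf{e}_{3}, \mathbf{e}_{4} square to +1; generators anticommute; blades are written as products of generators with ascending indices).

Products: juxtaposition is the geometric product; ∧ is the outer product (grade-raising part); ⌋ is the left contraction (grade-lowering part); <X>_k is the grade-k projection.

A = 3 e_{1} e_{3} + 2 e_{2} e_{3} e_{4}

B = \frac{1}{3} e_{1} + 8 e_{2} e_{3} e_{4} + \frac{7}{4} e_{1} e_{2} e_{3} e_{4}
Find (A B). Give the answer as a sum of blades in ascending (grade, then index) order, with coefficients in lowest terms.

step 1: -16 + \frac{7}{2} e_{1} - e_{3} + \frac{21}{4} e_{2} e_{4} - 24 e_{1} e_{2} e_{4} - \frac{2}{3} e_{1} e_{2} e_{3} e_{4}
Answer: -16 + \frac{7}{2} e_{1} - e_{3} + \frac{21}{4} e_{2} e_{4} - 24 e_{1} e_{2} e_{4} - \frac{2}{3} e_{1} e_{2} e_{3} e_{4}


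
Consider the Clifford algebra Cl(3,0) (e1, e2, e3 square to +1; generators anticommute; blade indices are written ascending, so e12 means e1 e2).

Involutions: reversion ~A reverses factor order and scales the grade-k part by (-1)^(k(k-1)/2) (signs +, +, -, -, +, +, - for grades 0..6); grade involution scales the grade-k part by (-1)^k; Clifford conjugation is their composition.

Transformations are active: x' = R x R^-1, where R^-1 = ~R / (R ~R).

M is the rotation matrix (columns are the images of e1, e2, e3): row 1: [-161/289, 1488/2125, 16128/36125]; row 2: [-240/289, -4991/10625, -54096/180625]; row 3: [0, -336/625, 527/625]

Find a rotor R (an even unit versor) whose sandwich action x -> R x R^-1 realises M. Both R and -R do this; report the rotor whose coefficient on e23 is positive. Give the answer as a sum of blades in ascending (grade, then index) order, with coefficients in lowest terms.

Method: write R = a + b12*e12 + b13*e13 + b23*e23 with a^2 + b12^2 + b13^2 + b23^2 = 1 (so R^-1 = ~R). Expanding the columns R e_j ~R gives tr M = 4a^2 - 1 and, from the antisymmetric part, M21 - M12 = -4a*b12, M13 - M31 = 4a*b13, M32 - M23 = -4a*b23.
Here tr M = -33169/180625, so a^2 = (1 + tr M)/4 = 36864/180625 and a = ±192/425. Taking a = 192/425: M21 - M12 = -55296/36125, M13 - M31 = 16128/36125, M32 - M23 = -43008/180625, giving b12 = 72/85, b13 = 21/85, b23 = 56/425, i.e. R = 192/425 + 72/85*e12 + 21/85*e13 + 56/425*e23.
Its e23 coefficient is already positive.
Answer: 192/425 + 72/85*e12 + 21/85*e13 + 56/425*e23. Uniqueness: Spin(3) -> SO(3) maps R and -R to the same rotation of trace -33169/180625; fixing the sign of the e23 coefficient removes the ambiguity.


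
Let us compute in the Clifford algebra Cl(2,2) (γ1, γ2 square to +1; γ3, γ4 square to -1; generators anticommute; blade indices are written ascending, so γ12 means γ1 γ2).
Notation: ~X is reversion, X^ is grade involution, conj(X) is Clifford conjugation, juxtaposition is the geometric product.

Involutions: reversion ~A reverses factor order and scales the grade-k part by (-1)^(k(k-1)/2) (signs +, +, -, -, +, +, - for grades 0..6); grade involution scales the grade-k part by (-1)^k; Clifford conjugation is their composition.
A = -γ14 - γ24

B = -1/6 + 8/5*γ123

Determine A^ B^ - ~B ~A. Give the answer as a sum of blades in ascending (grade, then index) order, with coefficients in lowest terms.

first term: 1/6*γ14 + 1/6*γ24 + 8/5*γ134 - 8/5*γ234
second term: -1/6*γ14 - 1/6*γ24 + 8/5*γ134 - 8/5*γ234
Answer: 1/3*γ14 + 1/3*γ24


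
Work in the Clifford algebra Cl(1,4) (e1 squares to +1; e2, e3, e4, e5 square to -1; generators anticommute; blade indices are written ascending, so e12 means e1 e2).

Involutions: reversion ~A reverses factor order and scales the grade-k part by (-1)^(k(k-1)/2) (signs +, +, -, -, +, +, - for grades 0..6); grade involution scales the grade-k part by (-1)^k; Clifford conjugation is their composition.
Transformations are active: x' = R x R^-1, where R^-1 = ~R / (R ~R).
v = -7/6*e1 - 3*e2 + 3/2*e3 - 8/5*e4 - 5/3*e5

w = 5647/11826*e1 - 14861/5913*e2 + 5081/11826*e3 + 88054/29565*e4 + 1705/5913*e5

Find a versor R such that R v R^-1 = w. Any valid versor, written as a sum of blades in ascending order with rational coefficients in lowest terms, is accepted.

Key observation: q(v) = q(w) = -1142/75 (sandwiches preserve the norm), so R = v + w = -4075/5913*e1 - 32600/5913*e2 + 11410/5913*e3 + 8150/5913*e4 - 8150/5913*e5 works whenever it is invertible — the component of v along it is kept and (v - w)/2 reverses, sending v to w.
Answer: -4075/5913*e1 - 32600/5913*e2 + 11410/5913*e3 + 8150/5913*e4 - 8150/5913*e5


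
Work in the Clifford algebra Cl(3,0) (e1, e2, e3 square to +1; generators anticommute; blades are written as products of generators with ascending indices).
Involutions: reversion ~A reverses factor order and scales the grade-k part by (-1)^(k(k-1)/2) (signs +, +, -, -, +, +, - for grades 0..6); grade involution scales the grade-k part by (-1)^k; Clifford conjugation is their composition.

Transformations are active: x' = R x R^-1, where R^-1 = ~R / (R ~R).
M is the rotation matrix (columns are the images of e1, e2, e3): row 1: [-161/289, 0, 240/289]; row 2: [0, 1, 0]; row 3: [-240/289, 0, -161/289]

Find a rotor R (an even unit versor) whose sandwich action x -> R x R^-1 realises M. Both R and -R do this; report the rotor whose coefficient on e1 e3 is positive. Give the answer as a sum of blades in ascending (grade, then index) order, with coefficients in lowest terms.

Method: write R = a + b12*e1 e2 + b13*e1 e3 + b23*e2 e3 with a^2 + b12^2 + b13^2 + b23^2 = 1 (so R^-1 = ~R). Expanding the columns R e_j ~R gives tr M = 4a^2 - 1 and, from the antisymmetric part, M21 - M12 = -4a*b12, M13 - M31 = 4a*b13, M32 - M23 = -4a*b23.
Here tr M = -33/289, so a^2 = (1 + tr M)/4 = 64/289 and a = ±8/17. Taking a = 8/17: M21 - M12 = 0, M13 - M31 = 480/289, M32 - M23 = 0, giving b12 = 0, b13 = 15/17, b23 = 0, i.e. R = 8/17 + 15/17*e1 e3.
Its e1 e3 coefficient is already positive.
Answer: 8/17 + 15/17*e1 e3. Uniqueness: Spin(3) -> SO(3) maps R and -R to the same rotation of trace -33/289; fixing the sign of the e1 e3 coefficient removes the ambiguity.


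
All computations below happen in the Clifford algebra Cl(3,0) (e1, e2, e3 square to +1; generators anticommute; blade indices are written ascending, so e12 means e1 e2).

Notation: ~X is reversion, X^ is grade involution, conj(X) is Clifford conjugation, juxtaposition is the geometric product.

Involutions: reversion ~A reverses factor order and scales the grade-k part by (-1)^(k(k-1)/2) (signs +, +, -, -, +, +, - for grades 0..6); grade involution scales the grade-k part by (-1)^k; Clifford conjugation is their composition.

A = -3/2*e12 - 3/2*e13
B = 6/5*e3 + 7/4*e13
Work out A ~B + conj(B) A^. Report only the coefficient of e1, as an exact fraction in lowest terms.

first term: -21/8 - 9/5*e1 - 21/8*e23 - 9/5*e123
second term: -21/8 - 9/5*e1 + 21/8*e23 + 9/5*e123
Answer: -18/5


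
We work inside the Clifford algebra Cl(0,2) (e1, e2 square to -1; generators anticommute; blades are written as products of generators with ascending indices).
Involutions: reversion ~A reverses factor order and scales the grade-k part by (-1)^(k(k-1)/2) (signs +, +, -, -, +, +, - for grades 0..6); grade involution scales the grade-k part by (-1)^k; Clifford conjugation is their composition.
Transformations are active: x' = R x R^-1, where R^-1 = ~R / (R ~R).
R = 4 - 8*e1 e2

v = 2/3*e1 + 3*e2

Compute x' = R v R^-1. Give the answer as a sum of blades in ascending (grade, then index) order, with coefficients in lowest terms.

~R = 4 + 8*e1 e2, and R ~R = 80, so R^-1 = ~R / (80).
R v = 80/3*e1 + 20/3*e2
Answer: 2*e1 - 7/3*e2


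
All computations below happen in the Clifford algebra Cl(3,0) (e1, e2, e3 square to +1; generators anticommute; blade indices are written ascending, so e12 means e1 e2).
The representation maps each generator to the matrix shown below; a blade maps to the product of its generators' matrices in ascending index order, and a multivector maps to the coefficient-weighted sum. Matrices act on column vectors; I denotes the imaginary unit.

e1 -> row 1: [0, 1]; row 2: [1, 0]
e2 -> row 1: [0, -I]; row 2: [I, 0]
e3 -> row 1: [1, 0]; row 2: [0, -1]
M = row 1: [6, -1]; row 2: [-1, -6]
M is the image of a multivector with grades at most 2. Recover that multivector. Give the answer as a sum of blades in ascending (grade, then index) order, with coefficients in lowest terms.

Method: 1, rho(e1), rho(e2), rho(e3) form a trace-orthogonal basis of the 2x2 complex matrices (tr(X Y) = 2 if X = Y, else 0), so M = m0*1 + m1*rho(e1) + m2*rho(e2) + m3*rho(e3) with m0 = tr(M)/2 = 0, m1 = tr(M rho(e1))/2 = -1, m2 = tr(M rho(e2))/2 = 0, m3 = tr(M rho(e3))/2 = 6.
Multiplying table entries, the bivector images are rho(e12) = I*rho(e3), rho(e13) = -I*rho(e2), rho(e23) = I*rho(e1); with real blade coefficients the real parts of m0..m3 are the coefficients of 1, e1, e2, e3 and the imaginary parts give the bivectors (e23: Im m1, e13: -Im m2, e12: Im m3).
Answer: -e1 + 6*e3


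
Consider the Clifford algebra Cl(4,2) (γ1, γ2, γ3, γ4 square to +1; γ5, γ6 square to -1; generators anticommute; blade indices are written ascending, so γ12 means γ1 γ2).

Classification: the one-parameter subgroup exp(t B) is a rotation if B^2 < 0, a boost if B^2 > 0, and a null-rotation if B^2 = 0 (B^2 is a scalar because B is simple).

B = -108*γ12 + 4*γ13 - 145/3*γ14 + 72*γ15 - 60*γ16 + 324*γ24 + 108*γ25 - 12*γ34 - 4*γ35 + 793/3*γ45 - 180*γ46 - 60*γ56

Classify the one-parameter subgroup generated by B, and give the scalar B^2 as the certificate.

B^2 term by term: the squares give (-108)^2*(γ12)^2 + (4)^2*(γ13)^2 + (-145/3)^2*(γ14)^2 + (72)^2*(γ15)^2 + (-60)^2*(γ16)^2 + (324)^2*(γ24)^2 + (108)^2*(γ25)^2 + (-12)^2*(γ34)^2 + (-4)^2*(γ35)^2 + (793/3)^2*(γ45)^2 + (-180)^2*(γ46)^2 + (-60)^2*(γ56)^2 = 11664*(-1) + 16*(-1) + 21025/9*(-1) + 5184*(+1) + 3600*(+1) + 104976*(-1) + 11664*(+1) + 144*(-1) + 16*(+1) + 628849/9*(+1) + 32400*(+1) + 3600*(-1) = 0 (each basis 2-blade squares to minus the product of its generators' squares); cross terms between blades sharing an index anticommute and cancel; the commuting (index-disjoint) pairs give grade-4 terms 2*c*c'*(blade product), which cancel blade by blade — γ1234: 2592 - 2592 = 0; γ1235: 864 - 864 = 0; γ1245: -57096 + 10440 + 46656 = 0; γ1246: 38880 - 38880 = 0; γ1256: 12960 - 12960 = 0; γ1345: 6344/3 - 1160/3 - 1728 = 0; γ1346: -1440 + 1440 = 0; γ1356: -480 + 480 = 0; γ1456: 5800 + 25920 - 31720 = 0; γ2345: 2592 - 2592 = 0; γ2456: -38880 + 38880 = 0; γ3456: 1440 - 1440 = 0 — confirming B is simple. So B^2 = 0.
Answer: null-rotation, certificate B^2 = 0. Because 0 is invariant under every versor sandwich, the classification follows from its sign alone.


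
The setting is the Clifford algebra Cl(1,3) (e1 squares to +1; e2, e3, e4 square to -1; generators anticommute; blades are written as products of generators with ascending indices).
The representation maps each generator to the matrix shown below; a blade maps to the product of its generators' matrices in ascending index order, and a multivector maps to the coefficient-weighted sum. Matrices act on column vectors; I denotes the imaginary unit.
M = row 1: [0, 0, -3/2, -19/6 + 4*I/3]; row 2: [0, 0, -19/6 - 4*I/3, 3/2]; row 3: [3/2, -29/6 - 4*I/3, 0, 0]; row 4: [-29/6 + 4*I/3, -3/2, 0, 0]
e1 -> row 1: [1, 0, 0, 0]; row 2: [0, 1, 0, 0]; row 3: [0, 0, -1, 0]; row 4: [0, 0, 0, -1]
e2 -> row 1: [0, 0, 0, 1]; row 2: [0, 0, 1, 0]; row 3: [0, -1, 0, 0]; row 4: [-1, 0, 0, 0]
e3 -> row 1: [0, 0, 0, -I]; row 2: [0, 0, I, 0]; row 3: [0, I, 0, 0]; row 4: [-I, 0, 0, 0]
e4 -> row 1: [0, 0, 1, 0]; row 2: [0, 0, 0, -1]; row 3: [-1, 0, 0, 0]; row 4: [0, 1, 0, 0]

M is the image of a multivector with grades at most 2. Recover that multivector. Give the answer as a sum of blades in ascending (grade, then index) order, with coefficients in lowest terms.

Method: the blade images are trace-orthogonal — tr(rho(e_A) rho(e_B)^-1) = 4 if A = B and 0 otherwise — and rho(e_A)^-1 = (e_A)^2 * rho(e_A) with (e_A)^2 = +1 or -1, so the coefficient of e_A in the preimage is (e_A)^2 * tr(M rho(e_A))/4.
Nonzero projections over blades of grade <= 2: e2: (e2)^2 = -1, tr(M rho(e2)) = -10/3, coefficient 5/6; e3: (e3)^2 = -1, tr(M rho(e3)) = 16/3, coefficient -4/3; e4: (e4)^2 = -1, tr(M rho(e4)) = 6, coefficient -3/2; e1 e2: (e1 e2)^2 = +1, tr(M rho(e1 e2)) = -16, coefficient -4. Every other blade of grade <= 2 projects to 0.
Answer: 5/6*e2 - 4/3*e3 - 3/2*e4 - 4*e1 e2


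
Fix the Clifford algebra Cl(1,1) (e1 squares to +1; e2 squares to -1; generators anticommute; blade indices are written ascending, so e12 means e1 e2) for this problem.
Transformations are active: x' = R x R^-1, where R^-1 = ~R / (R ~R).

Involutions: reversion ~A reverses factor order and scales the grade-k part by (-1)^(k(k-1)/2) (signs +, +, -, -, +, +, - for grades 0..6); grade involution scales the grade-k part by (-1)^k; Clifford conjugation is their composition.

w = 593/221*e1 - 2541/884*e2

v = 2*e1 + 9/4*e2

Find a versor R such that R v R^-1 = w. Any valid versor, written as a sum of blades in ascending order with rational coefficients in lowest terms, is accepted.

Here q(v) = q(w) = -17/16; the classical choice R = v + w = 1035/221*e1 - 138/221*e2 then realises v -> w under the sandwich.
Answer: 1035/221*e1 - 138/221*e2


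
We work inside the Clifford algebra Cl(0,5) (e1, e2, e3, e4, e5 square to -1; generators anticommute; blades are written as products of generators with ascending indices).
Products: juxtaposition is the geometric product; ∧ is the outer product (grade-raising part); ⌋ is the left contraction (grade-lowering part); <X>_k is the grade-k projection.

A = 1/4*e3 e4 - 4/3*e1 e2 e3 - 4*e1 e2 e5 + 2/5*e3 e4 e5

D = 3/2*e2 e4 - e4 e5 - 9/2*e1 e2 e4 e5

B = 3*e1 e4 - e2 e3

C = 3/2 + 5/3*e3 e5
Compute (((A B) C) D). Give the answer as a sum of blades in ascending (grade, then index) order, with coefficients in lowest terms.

step 1: -4/3*e1 - 3/4*e1 e3 - 1/4*e2 e4 - 26/5*e1 e3 e5 + 4*e2 e3 e4 - 62/5*e2 e4 e5
step 2: 20/3*e1 - 9/8*e1 e3 + 5/4*e1 e5 - 3/8*e2 e4 - 451/45*e1 e3 e5 + 80/3*e2 e3 e4 - 179/15*e2 e4 e5 + 5/12*e2 e3 e4 e5
step 3: 9/16 - 537/10*e1 - 179/15*e2 + 40*e3 + 179/10*e5 + 15/8*e1 e3 - 5/4*e1 e4 - 27/16*e1 e5 + 5/12*e2 e3 + 45/8*e2 e4 - 3/8*e2 e5 + 5/8*e3 e5 + 10*e1 e2 e4 + 451/45*e1 e3 e4 + 120*e1 e3 e5 - 20/3*e1 e4 e5 - 451/10*e2 e3 e4 + 80/3*e2 e3 e5 + 30*e2 e4 e5 + 27/16*e1 e2 e3 e4 + 15/8*e1 e2 e4 e5 + 9/8*e1 e3 e4 e5 - 81/16*e2 e3 e4 e5 + 451/30*e1 e2 e3 e4 e5
Answer: 9/16 - 537/10*e1 - 179/15*e2 + 40*e3 + 179/10*e5 + 15/8*e1 e3 - 5/4*e1 e4 - 27/16*e1 e5 + 5/12*e2 e3 + 45/8*e2 e4 - 3/8*e2 e5 + 5/8*e3 e5 + 10*e1 e2 e4 + 451/45*e1 e3 e4 + 120*e1 e3 e5 - 20/3*e1 e4 e5 - 451/10*e2 e3 e4 + 80/3*e2 e3 e5 + 30*e2 e4 e5 + 27/16*e1 e2 e3 e4 + 15/8*e1 e2 e4 e5 + 9/8*e1 e3 e4 e5 - 81/16*e2 e3 e4 e5 + 451/30*e1 e2 e3 e4 e5


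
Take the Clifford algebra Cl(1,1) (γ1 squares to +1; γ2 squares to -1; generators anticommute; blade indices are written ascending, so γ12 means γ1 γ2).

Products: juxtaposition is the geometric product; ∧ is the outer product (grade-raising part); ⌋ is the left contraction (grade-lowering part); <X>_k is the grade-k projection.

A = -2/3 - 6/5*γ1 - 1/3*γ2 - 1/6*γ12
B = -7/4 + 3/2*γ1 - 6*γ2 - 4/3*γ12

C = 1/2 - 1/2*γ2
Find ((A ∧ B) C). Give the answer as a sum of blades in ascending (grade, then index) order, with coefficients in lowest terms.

step 1: 7/6 + 11/10*γ1 + 55/12*γ2 + 3197/360*γ12
step 2: 23/8 + 3593/720*γ1 + 41/24*γ2 + 2801/720*γ12
Answer: 23/8 + 3593/720*γ1 + 41/24*γ2 + 2801/720*γ12


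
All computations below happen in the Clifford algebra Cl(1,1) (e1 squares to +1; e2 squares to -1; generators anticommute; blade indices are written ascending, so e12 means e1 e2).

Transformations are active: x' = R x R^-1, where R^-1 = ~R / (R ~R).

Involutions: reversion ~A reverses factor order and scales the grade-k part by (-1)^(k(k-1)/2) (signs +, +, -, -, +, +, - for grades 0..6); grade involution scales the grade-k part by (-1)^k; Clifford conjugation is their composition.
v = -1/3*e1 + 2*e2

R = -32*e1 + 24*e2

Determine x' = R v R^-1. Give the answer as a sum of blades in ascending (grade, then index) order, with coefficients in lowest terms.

~R = -32*e1 + 24*e2, and R ~R = 448, so R^-1 = ~R / (448).
R v = -112/3 - 56*e12
Answer: 17/3*e1 - 6*e2


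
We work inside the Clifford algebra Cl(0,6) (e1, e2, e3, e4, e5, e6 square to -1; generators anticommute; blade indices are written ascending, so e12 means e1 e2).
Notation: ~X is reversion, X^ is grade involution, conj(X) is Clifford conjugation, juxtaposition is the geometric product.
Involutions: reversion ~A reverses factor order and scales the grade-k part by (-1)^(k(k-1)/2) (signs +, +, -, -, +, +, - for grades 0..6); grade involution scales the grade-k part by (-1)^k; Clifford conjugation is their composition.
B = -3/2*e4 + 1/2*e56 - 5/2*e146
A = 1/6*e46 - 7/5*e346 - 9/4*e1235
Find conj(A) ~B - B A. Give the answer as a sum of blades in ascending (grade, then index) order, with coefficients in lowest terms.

first term: 5/12*e1 + 1/4*e6 - 7/2*e13 + 21/10*e36 + 1/12*e45 + 7/10*e345 - 9/8*e1236 - 27/8*e12345 + 45/8*e23456
second term: 5/12*e1 + 1/4*e6 - 7/2*e13 + 21/10*e36 - 1/12*e45 + 7/10*e345 - 9/8*e1236 - 27/8*e12345 + 45/8*e23456
Answer: 1/6*e45


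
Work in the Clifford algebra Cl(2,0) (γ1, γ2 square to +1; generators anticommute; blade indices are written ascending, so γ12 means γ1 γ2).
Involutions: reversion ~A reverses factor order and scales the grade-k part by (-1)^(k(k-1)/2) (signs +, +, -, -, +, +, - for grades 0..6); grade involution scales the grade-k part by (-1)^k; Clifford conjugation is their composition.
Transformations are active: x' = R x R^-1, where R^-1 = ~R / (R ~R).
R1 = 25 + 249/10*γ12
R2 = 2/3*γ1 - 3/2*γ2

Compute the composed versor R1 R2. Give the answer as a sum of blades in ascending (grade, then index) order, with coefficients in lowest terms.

Distribute over the terms of R1 (each basis-blade product reordered to ascending indices, repeated generators contracted through their squares):
(25) R2 = 50/3*γ1 - 75/2*γ2
(249/10*γ12) R2 = -747/20*γ1 - 83/5*γ2
Summing the partial products and collecting blades:
Answer: -1241/60*γ1 - 541/10*γ2


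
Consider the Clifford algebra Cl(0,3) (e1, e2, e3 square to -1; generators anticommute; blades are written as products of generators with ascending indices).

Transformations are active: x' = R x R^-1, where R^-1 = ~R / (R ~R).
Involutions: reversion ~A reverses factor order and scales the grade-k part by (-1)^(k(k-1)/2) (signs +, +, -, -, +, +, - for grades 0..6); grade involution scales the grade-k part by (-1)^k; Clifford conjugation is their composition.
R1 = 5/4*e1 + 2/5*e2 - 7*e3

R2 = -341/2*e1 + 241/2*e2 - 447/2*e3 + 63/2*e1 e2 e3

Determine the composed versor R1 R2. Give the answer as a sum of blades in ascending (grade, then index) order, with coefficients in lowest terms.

Distribute over the terms of R1 (each basis-blade product reordered to ascending indices, repeated generators contracted through their squares):
(5/4*e1) R2 = 1705/8 + 1205/8*e1 e2 - 2235/8*e1 e3 - 315/8*e2 e3
(2/5*e2) R2 = -241/5 + 341/5*e1 e2 + 63/5*e1 e3 - 447/5*e2 e3
(-7*e3) R2 = -3129/2 + 441/2*e1 e2 - 2387/2*e1 e3 + 1687/2*e2 e3
Summing the partial products and collecting blades:
Answer: -55983/40 + 17573/40*e1 e2 - 58411/40*e1 e3 + 28589/40*e2 e3


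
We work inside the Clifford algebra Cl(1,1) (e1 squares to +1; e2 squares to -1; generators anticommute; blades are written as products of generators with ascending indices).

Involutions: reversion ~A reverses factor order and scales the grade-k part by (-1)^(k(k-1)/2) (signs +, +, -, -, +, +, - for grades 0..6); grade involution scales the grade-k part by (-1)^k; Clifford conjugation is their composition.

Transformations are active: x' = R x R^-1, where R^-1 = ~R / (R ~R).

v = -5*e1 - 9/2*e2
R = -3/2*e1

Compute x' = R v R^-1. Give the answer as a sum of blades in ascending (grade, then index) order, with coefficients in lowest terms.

~R = -3/2*e1, and R ~R = 9/4, so R^-1 = ~R / (9/4).
R v = 15/2 + 27/4*e1 e2
Answer: -5*e1 + 9/2*e2


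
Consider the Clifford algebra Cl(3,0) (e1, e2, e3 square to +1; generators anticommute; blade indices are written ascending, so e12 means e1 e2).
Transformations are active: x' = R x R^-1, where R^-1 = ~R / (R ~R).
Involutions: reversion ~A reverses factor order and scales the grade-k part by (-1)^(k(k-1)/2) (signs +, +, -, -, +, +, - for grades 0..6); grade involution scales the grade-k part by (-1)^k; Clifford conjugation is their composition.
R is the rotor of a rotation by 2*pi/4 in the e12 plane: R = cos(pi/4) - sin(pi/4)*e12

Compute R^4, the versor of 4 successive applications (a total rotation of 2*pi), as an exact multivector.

The rotor phase is half the rotation angle and phases add under composition, so 4 steps in the e12 plane accumulate phase 4*(pi/4) = pi: R^4 = cos(pi) - sin(pi)*e12.
cos(pi) = -1 and sin(pi) = 0, so R^4 = -1. The total rotation 2*pi is 1 full turn, so every vector returns to itself, yet the rotor is -1, on the OTHER sheet of the double cover (an odd number of 2*pi turns).
Answer: -1


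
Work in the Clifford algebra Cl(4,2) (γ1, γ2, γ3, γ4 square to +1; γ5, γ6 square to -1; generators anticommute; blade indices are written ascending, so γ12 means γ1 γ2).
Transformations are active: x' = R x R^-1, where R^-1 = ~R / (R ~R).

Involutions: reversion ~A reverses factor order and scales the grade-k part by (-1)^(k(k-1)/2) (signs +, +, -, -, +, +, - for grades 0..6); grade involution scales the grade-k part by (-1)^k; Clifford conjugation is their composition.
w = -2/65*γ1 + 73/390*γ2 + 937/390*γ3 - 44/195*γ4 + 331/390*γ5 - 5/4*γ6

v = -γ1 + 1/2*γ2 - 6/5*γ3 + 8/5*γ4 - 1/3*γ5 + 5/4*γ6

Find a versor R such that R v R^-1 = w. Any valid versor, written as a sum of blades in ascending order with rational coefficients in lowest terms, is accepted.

Sketch: the shared square 515/144 makes R = v + w = -67/65*γ1 + 134/195*γ2 + 469/390*γ3 + 268/195*γ4 + 67/130*γ5 the natural versor; its sandwich fixes that direction, negates (v - w)/2, and sends v to w.
Answer: -67/65*γ1 + 134/195*γ2 + 469/390*γ3 + 268/195*γ4 + 67/130*γ5


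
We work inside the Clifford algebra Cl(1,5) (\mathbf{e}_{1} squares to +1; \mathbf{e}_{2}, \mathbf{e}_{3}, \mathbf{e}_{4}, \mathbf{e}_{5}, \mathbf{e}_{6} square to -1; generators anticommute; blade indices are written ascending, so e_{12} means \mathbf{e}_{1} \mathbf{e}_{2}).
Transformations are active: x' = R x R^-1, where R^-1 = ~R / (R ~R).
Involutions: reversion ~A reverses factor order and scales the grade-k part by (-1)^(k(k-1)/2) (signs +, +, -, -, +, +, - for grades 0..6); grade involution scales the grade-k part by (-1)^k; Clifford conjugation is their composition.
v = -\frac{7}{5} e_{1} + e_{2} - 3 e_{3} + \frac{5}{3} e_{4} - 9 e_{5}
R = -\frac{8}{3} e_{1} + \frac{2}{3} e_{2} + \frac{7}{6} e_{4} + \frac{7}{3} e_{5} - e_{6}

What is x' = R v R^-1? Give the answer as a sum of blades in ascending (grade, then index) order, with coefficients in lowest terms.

~R = -\frac{8}{3} e_{1} + \frac{2}{3} e_{2} + \frac{7}{6} e_{4} + \frac{7}{3} e_{5} - e_{6}, and R ~R = -\frac{41}{36}, so R^-1 = ~R / (-\frac{41}{36}).
R v = \frac{1991}{90} - \frac{26}{15} e_{12} + 8 e_{13} - \frac{253}{90} e_{14} + \frac{409}{15} e_{15} - \frac{7}{5} e_{16} - 2 e_{23} - \frac{1}{18} e_{24} - \frac{25}{3} e_{25} + e_{26} + \frac{7}{2} e_{34} + 7 e_{35} - 3 e_{36} - \frac{259}{18} e_{45} + \frac{5}{3} e_{46} - 9 e_{56}
Answer: \frac{64573}{615} e_{1} - \frac{16543}{615} e_{2} + 3 e_{3} - \frac{9633}{205} e_{4} - \frac{50213}{615} e_{5} + \frac{7964}{205} e_{6}


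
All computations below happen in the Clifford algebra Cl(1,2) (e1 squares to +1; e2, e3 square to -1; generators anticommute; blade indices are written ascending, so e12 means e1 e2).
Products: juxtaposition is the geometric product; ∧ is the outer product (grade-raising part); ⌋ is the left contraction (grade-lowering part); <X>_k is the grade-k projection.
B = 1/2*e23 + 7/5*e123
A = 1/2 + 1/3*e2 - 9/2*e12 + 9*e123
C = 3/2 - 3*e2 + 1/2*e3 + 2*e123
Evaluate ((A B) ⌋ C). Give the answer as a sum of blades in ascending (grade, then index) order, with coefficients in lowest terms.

step 1: -63/5 - 9/2*e1 - 97/15*e3 + 163/60*e13 + 1/4*e23 + 7/10*e123
step 2: -256/15 - 1/2*e1 + 971/30*e2 - 63/10*e3 + 194/15*e12 - 9*e23 - 126/5*e123
Answer: -256/15 - 1/2*e1 + 971/30*e2 - 63/10*e3 + 194/15*e12 - 9*e23 - 126/5*e123


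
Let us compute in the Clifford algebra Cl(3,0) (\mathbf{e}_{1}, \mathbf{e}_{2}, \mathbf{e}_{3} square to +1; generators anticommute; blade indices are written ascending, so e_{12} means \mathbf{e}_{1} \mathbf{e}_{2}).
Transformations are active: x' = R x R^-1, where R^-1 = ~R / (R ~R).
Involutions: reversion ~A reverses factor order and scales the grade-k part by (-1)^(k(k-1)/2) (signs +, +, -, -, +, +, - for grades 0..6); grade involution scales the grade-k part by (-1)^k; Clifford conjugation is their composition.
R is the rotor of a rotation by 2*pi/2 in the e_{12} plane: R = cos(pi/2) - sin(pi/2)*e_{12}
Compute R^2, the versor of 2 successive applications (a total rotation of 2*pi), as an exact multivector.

The rotor phase is half the rotation angle and phases add under composition, so 2 steps in the e_{12} plane accumulate phase 2*(pi/2) = \pi: R^2 = cos(\pi) - sin(\pi)*e_{12}.
cos(\pi) = -1 and sin(\pi) = 0, so R^2 = -1. The total rotation 2*pi is 1 full turn, so every vector returns to itself, yet the rotor is -1, on the OTHER sheet of the double cover (an odd number of 2*pi turns).
Answer: -1


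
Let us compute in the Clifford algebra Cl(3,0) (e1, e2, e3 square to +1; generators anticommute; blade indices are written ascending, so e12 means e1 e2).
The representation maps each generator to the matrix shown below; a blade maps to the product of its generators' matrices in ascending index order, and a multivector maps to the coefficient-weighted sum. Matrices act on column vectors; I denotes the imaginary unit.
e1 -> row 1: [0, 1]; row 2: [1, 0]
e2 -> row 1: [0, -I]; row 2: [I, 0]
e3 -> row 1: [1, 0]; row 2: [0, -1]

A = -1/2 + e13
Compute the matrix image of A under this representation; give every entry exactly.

Bivector images (products of the table entries): rho(e13) = rho(e1)rho(e3) = row 1: [0, -1]; row 2: [1, 0].
M = (-1/2)*1 + (1)*rho(e13), summed entrywise (1 is the identity matrix):
Answer: row 1: [-1/2, -1]; row 2: [1, -1/2]


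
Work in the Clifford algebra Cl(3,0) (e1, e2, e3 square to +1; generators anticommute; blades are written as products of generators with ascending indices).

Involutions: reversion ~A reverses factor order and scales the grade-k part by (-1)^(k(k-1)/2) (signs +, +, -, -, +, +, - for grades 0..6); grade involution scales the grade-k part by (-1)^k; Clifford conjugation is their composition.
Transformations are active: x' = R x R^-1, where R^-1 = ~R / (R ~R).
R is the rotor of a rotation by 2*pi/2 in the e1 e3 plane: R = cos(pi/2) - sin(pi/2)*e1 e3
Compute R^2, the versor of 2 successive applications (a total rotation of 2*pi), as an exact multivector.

The rotor phase is half the rotation angle and phases add under composition, so 2 steps in the e1 e3 plane accumulate phase 2*(pi/2) = pi: R^2 = cos(pi) - sin(pi)*e1 e3.
cos(pi) = -1 and sin(pi) = 0, so R^2 = -1. The total rotation 2*pi is 1 full turn, so every vector returns to itself, yet the rotor is -1, on the OTHER sheet of the double cover (an odd number of 2*pi turns).
Answer: -1


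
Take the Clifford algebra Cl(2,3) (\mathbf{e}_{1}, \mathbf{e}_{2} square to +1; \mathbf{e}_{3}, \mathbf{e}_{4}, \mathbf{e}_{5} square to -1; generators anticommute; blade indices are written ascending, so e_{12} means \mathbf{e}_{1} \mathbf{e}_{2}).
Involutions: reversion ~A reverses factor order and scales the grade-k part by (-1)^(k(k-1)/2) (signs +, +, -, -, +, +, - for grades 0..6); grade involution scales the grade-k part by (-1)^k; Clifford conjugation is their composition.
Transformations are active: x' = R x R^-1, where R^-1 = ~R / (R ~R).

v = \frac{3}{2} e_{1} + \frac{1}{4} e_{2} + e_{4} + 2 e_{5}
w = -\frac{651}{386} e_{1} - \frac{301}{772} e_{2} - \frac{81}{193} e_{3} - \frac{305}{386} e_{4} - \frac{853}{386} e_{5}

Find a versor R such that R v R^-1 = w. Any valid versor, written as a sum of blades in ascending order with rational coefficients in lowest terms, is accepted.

Here q(v) = q(w) = -\frac{43}{16}; the classical choice R = v + w = -\frac{36}{193} e_{1} - \frac{27}{193} e_{2} - \frac{81}{193} e_{3} + \frac{81}{386} e_{4} - \frac{81}{386} e_{5} then realises v -> w under the sandwich.
Answer: -\frac{36}{193} e_{1} - \frac{27}{193} e_{2} - \frac{81}{193} e_{3} + \frac{81}{386} e_{4} - \frac{81}{386} e_{5}


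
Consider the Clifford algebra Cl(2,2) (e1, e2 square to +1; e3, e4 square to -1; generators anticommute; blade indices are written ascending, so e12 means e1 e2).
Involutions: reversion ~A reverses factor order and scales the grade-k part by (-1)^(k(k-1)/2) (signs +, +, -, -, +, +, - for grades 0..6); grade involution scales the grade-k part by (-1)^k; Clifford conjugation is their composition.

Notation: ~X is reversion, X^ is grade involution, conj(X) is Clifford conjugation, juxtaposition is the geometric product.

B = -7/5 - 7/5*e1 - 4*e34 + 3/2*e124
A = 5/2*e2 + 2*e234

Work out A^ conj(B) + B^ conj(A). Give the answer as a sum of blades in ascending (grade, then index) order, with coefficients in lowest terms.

first term: 23/2*e2 + 7/2*e12 - 3*e13 + 15/4*e14 - 36/5*e234 + 14/5*e1234
second term: 23/2*e2 - 7/2*e12 + 3*e13 - 15/4*e14 + 36/5*e234 + 14/5*e1234
Answer: 23*e2 + 28/5*e1234


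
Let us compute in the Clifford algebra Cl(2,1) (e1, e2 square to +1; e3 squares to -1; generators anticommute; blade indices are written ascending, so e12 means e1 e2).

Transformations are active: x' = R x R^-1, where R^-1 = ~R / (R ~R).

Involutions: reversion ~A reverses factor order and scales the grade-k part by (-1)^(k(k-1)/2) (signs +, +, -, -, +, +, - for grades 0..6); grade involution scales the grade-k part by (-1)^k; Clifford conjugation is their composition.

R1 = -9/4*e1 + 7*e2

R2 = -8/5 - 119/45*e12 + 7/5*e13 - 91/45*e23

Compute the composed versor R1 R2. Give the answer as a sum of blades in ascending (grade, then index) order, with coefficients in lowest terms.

Distribute over the terms of R1 (each basis-blade product reordered to ascending indices, repeated generators contracted through their squares):
(-9/4*e1) R2 = 18/5*e1 + 119/20*e2 - 63/20*e3 + 91/20*e123
(7*e2) R2 = 833/45*e1 - 56/5*e2 - 637/45*e3 - 49/5*e123
Summing the partial products and collecting blades:
Answer: 199/9*e1 - 21/4*e2 - 623/36*e3 - 21/4*e123


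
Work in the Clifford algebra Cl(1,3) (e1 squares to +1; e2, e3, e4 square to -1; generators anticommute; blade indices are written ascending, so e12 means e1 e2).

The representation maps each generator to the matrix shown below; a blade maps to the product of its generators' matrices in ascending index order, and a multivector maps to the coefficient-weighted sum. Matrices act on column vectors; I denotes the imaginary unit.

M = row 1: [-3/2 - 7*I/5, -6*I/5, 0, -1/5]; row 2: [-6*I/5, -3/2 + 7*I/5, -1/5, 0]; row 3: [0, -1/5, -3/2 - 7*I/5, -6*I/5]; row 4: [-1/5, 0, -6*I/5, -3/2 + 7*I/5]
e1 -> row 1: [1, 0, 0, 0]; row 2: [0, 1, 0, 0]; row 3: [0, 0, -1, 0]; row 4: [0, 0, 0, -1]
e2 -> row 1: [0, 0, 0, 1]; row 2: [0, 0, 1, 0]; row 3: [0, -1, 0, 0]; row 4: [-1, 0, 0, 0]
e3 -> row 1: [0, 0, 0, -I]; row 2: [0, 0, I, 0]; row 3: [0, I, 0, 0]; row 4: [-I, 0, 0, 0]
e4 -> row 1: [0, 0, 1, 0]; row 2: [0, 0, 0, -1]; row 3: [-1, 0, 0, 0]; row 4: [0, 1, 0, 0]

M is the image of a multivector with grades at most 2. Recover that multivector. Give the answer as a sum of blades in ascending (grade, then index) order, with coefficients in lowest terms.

Method: the blade images are trace-orthogonal — tr(rho(e_A) rho(e_B)^-1) = 4 if A = B and 0 otherwise — and rho(e_A)^-1 = (e_A)^2 * rho(e_A) with (e_A)^2 = +1 or -1, so the coefficient of e_A in the preimage is (e_A)^2 * tr(M rho(e_A))/4.
Nonzero projections over blades of grade <= 2: 1: (1)^2 = +1, tr(M 1) = -6, coefficient -3/2; e12: (e12)^2 = +1, tr(M rho(e12)) = -4/5, coefficient -1/5; e23: (e23)^2 = -1, tr(M rho(e23)) = -28/5, coefficient 7/5; e34: (e34)^2 = -1, tr(M rho(e34)) = -24/5, coefficient 6/5. Every other blade of grade <= 2 projects to 0.
Answer: -3/2 - 1/5*e12 + 7/5*e23 + 6/5*e34
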